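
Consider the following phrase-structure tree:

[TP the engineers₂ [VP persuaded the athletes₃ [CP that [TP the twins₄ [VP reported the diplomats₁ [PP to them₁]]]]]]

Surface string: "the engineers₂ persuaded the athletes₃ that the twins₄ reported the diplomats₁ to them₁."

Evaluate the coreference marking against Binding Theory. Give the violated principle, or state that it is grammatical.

Principle B

The two coindexed NPs are *the diplomats₁* and *them₁*.
*them₁* is a pronoun. Its binding domain is the embedded TP, whose subject is the twins₄.
*the diplomats₁* c-commands it within that domain and carries the same index.
The pronoun is locally bound → Principle B violation.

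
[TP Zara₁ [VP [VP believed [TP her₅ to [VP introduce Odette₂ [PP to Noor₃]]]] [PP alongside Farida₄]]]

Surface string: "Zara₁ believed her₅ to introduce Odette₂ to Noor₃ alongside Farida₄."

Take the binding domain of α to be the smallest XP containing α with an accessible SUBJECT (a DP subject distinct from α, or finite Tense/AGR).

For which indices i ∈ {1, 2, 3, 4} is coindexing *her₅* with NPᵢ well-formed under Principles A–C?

{4}

*her* is a pronoun, so Principle B applies: it must be free in its binding domain.
Binding domain of *her₅*: the matrix TP, whose subject is Zara₁.
*Zara₁* c-commands the pronoun within its binding domain → coindexation would violate Principle B.
*Odette₂*: the pronoun c-commands this R-expression → coindexation would violate Principle C on *Odette₂*.
*Noor₃*: the pronoun c-commands this R-expression → coindexation would violate Principle C on *Noor₃*.
*Farida₄* and the pronoun do not c-command one another → neither Principle B nor Principle C is at stake; coindexation permitted.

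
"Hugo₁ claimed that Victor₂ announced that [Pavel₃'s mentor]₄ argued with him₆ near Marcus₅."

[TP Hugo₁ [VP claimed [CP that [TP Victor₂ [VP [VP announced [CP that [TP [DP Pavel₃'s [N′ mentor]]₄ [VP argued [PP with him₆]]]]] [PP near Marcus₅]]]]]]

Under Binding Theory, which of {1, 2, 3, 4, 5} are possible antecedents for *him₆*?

*him* is a pronoun, so Principle B applies: it must be free in its binding domain.
Binding domain of *him₆*: the embedded TP, whose subject is [Pavel₃'s mentor]₄.
*Hugo₁* c-commands the pronoun but from outside its binding domain, and is not c-commanded by it → coindexation permitted.
*Victor₂* c-commands the pronoun but from outside its binding domain, and is not c-commanded by it → coindexation permitted.
*Pavel₃* and the pronoun do not c-command one another → neither Principle B nor Principle C is at stake; coindexation permitted.
*[Pavel₃'s mentor]₄* c-commands the pronoun within its binding domain → coindexation would violate Principle B.
*Marcus₅* and the pronoun do not c-command one another → neither Principle B nor Principle C is at stake; coindexation permitted.

{1, 2, 3, 5}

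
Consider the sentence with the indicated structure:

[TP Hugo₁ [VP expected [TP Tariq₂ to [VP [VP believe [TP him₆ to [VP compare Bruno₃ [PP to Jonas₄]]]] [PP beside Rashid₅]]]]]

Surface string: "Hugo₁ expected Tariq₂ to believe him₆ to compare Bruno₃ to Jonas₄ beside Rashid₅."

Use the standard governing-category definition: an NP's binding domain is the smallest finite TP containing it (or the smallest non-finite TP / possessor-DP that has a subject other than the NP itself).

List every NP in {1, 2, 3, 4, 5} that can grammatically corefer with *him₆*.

*him* is a pronoun, so Principle B applies: it must be free in its binding domain.
Binding domain of *him₆*: the embedded TP, whose subject is Tariq₂.
*Hugo₁* c-commands the pronoun but from outside its binding domain, and is not c-commanded by it → coindexation permitted.
*Tariq₂* c-commands the pronoun within its binding domain → coindexation would violate Principle B.
*Bruno₃*: the pronoun c-commands this R-expression → coindexation would violate Principle C on *Bruno₃*.
*Jonas₄*: the pronoun c-commands this R-expression → coindexation would violate Principle C on *Jonas₄*.
*Rashid₅* and the pronoun do not c-command one another → neither Principle B nor Principle C is at stake; coindexation permitted.

{1, 5}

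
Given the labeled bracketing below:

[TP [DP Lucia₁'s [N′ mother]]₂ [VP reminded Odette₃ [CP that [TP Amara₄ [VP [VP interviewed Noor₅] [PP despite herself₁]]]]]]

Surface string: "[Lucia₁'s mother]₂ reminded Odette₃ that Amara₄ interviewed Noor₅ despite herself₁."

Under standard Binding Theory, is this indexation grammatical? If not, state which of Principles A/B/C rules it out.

The two coindexed NPs are *Lucia₁* and *herself₁*.
*herself₁* is an anaphor. Principle A requires it to be bound within its binding domain — the embedded TP, whose subject is Amara₄.
Within that domain it is c-commanded by *Amara₄*, which does not share its index.
*Lucia₁* does not c-command the anaphor at all.
The anaphor is unbound in its domain → Principle A violation.

Principle A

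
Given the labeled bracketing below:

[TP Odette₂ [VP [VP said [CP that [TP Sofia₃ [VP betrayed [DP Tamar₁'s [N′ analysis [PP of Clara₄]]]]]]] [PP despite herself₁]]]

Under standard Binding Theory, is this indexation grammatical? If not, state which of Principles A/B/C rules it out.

The two coindexed NPs are *Tamar₁* and *herself₁*.
*herself₁* is an anaphor. Principle A requires it to be bound within its binding domain — the matrix TP, whose subject is Odette₂.
Within that domain it is c-commanded by *Odette₂*, which does not share its index.
*Tamar₁* does not c-command the anaphor at all.
The anaphor is unbound in its domain → Principle A violation.

Principle A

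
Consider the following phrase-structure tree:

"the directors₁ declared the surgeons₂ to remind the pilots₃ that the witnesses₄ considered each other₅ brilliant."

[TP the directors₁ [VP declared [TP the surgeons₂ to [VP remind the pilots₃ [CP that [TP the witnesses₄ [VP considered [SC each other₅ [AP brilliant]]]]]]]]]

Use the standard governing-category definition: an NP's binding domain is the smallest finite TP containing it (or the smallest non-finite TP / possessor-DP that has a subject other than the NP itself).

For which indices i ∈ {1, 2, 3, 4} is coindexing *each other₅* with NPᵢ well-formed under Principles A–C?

*each other* is an anaphor, so Principle A applies: it must be bound in its binding domain.
Binding domain of *each other₅*: the embedded TP, whose subject is the witnesses₄.
*the directors₁* c-commands the anaphor but is outside its binding domain → cannot satisfy Principle A.
*the surgeons₂* c-commands the anaphor but is outside its binding domain → cannot satisfy Principle A.
*the pilots₃* c-commands the anaphor but is outside its binding domain → cannot satisfy Principle A.
*the witnesses₄* c-commands the anaphor within its binding domain → licit binder.

{4}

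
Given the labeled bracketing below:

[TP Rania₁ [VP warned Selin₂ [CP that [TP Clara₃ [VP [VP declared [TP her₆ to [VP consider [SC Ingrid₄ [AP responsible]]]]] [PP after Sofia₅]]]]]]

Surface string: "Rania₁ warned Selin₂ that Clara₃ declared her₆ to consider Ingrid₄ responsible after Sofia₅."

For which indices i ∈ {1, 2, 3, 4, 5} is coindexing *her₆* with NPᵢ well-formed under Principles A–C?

*her* is a pronoun, so Principle B applies: it must be free in its binding domain.
Binding domain of *her₆*: the embedded TP, whose subject is Clara₃.
*Rania₁* c-commands the pronoun but from outside its binding domain, and is not c-commanded by it → coindexation permitted.
*Selin₂* c-commands the pronoun but from outside its binding domain, and is not c-commanded by it → coindexation permitted.
*Clara₃* c-commands the pronoun within its binding domain → coindexation would violate Principle B.
*Ingrid₄*: the pronoun c-commands this R-expression → coindexation would violate Principle C on *Ingrid₄*.
*Sofia₅* and the pronoun do not c-command one another → neither Principle B nor Principle C is at stake; coindexation permitted.

{1, 2, 5}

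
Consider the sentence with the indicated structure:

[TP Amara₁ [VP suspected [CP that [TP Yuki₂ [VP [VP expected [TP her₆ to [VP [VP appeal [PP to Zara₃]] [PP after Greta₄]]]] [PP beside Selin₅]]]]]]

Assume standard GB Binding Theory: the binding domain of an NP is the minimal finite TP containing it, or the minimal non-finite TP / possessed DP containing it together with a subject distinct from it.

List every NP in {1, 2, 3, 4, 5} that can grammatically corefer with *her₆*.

*her* is a pronoun, so Principle B applies: it must be free in its binding domain.
Binding domain of *her₆*: the embedded TP, whose subject is Yuki₂.
*Amara₁* c-commands the pronoun but from outside its binding domain, and is not c-commanded by it → coindexation permitted.
*Yuki₂* c-commands the pronoun within its binding domain → coindexation would violate Principle B.
*Zara₃*: the pronoun c-commands this R-expression → coindexation would violate Principle C on *Zara₃*.
*Greta₄*: the pronoun c-commands this R-expression → coindexation would violate Principle C on *Greta₄*.
*Selin₅* and the pronoun do not c-command one another → neither Principle B nor Principle C is at stake; coindexation permitted.

{1, 5}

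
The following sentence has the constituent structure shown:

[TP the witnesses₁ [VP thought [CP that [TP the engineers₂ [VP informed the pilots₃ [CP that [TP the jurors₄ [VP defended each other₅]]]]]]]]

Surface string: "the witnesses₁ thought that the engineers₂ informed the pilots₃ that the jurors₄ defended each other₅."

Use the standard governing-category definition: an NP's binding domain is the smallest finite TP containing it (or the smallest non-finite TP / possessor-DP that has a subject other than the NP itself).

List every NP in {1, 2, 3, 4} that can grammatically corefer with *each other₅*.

*each other* is an anaphor, so Principle A applies: it must be bound in its binding domain.
Binding domain of *each other₅*: the embedded TP, whose subject is the jurors₄.
*the witnesses₁* c-commands the anaphor but is outside its binding domain → cannot satisfy Principle A.
*the engineers₂* c-commands the anaphor but is outside its binding domain → cannot satisfy Principle A.
*the pilots₃* c-commands the anaphor but is outside its binding domain → cannot satisfy Principle A.
*the jurors₄* c-commands the anaphor within its binding domain → licit binder.

{4}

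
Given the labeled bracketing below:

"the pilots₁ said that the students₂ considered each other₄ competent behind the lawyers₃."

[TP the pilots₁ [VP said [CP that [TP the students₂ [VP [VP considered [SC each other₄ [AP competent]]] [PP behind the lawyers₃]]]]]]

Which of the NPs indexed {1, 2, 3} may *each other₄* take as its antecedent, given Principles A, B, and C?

*each other* is an anaphor, so Principle A applies: it must be bound in its binding domain.
Binding domain of *each other₄*: the embedded TP, whose subject is the students₂.
*the pilots₁* c-commands the anaphor but is outside its binding domain → cannot satisfy Principle A.
*the students₂* c-commands the anaphor within its binding domain → licit binder.
*the lawyers₃* does not c-command the anaphor → cannot bind it.

{2}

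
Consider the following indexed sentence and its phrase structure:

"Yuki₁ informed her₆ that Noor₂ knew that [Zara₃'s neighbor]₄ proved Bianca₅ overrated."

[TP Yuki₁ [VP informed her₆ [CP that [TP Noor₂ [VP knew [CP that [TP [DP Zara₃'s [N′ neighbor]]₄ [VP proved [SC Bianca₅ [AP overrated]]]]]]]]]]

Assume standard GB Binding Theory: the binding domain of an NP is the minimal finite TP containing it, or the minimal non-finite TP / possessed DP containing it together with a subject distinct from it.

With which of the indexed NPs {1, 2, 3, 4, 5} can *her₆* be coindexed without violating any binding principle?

none

*her* is a pronoun, so Principle B applies: it must be free in its binding domain.
Binding domain of *her₆*: the matrix TP, whose subject is Yuki₁.
*Yuki₁* c-commands the pronoun within its binding domain → coindexation would violate Principle B.
*Noor₂*: the pronoun c-commands this R-expression → coindexation would violate Principle C on *Noor₂*.
*Zara₃*: the pronoun c-commands this R-expression → coindexation would violate Principle C on *Zara₃*.
*[Zara₃'s neighbor]₄*: the pronoun c-commands this R-expression → coindexation would violate Principle C on *[Zara₃'s neighbor]₄*.
*Bianca₅*: the pronoun c-commands this R-expression → coindexation would violate Principle C on *Bianca₅*.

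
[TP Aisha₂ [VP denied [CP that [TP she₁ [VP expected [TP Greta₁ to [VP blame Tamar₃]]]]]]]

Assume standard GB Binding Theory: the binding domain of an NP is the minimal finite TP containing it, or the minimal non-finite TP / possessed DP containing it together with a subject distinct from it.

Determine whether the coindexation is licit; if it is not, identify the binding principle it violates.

Principle C

The two coindexed NPs are *she₁* and *Greta₁*.
*Greta₁* is an R-expression. Principle C requires it to be free everywhere.
*she₁* c-commands it and carries the same index.
The R-expression is bound → Principle C violation.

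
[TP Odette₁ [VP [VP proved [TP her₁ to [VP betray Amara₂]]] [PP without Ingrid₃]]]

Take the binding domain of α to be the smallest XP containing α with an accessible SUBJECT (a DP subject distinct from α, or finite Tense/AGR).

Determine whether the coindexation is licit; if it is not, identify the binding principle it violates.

The two coindexed NPs are *Odette₁* and *her₁*.
*her₁* is a pronoun. Its binding domain is the matrix TP, whose subject is Odette₁.
*Odette₁* c-commands it within that domain and carries the same index.
The pronoun is locally bound → Principle B violation.

Principle B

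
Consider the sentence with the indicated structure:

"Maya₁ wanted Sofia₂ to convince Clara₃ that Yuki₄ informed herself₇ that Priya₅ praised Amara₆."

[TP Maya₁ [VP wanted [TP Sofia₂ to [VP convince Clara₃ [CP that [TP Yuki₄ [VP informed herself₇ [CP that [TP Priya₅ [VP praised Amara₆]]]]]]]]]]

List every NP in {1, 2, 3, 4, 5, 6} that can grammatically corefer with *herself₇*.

{4}

*herself* is an anaphor, so Principle A applies: it must be bound in its binding domain.
Binding domain of *herself₇*: the embedded TP, whose subject is Yuki₄.
*Maya₁* c-commands the anaphor but is outside its binding domain → cannot satisfy Principle A.
*Sofia₂* c-commands the anaphor but is outside its binding domain → cannot satisfy Principle A.
*Clara₃* c-commands the anaphor but is outside its binding domain → cannot satisfy Principle A.
*Yuki₄* c-commands the anaphor within its binding domain → licit binder.
*Priya₅* does not c-command the anaphor → cannot bind it.
*Amara₆* does not c-command the anaphor → cannot bind it.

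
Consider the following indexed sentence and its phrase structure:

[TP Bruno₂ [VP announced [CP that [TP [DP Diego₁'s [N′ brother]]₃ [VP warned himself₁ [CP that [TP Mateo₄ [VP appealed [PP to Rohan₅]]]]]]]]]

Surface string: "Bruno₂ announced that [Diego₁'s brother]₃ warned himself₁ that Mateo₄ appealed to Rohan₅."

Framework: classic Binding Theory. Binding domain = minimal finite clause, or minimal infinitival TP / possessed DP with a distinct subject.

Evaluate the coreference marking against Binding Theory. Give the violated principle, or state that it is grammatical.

Principle A

The two coindexed NPs are *Diego₁* and *himself₁*.
*himself₁* is an anaphor. Principle A requires it to be bound within its binding domain — the embedded TP, whose subject is [Diego₁'s brother]₃.
Within that domain it is c-commanded by *[Diego₁'s brother]₃*, which does not share its index.
*Diego₁* does not c-command the anaphor at all.
The anaphor is unbound in its domain → Principle A violation.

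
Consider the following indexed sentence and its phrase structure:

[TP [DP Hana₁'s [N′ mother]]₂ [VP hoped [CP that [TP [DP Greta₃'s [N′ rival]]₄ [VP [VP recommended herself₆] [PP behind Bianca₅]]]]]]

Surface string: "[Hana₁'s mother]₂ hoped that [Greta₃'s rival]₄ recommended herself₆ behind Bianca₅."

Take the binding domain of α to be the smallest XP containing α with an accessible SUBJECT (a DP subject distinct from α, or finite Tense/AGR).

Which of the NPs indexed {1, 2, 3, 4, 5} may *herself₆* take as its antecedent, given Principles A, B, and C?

*herself* is an anaphor, so Principle A applies: it must be bound in its binding domain.
Binding domain of *herself₆*: the embedded TP, whose subject is [Greta₃'s rival]₄.
*Hana₁* does not c-command the anaphor → cannot bind it.
*[Hana₁'s mother]₂* c-commands the anaphor but is outside its binding domain → cannot satisfy Principle A.
*Greta₃* does not c-command the anaphor → cannot bind it.
*[Greta₃'s rival]₄* c-commands the anaphor within its binding domain → licit binder.
*Bianca₅* does not c-command the anaphor → cannot bind it.

{4}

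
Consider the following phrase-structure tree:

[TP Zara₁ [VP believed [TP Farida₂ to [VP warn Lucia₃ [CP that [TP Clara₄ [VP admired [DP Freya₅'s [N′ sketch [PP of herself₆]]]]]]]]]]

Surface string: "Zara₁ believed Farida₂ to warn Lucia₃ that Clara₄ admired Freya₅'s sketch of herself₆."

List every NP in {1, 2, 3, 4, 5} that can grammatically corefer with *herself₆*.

*herself* is an anaphor, so Principle A applies: it must be bound in its binding domain.
Binding domain of *herself₆*: the possessed DP, whose subject is Freya₅.
*Zara₁* c-commands the anaphor but is outside its binding domain → cannot satisfy Principle A.
*Farida₂* c-commands the anaphor but is outside its binding domain → cannot satisfy Principle A.
*Lucia₃* c-commands the anaphor but is outside its binding domain → cannot satisfy Principle A.
*Clara₄* c-commands the anaphor but is outside its binding domain → cannot satisfy Principle A.
*Freya₅* c-commands the anaphor within its binding domain → licit binder.

{5}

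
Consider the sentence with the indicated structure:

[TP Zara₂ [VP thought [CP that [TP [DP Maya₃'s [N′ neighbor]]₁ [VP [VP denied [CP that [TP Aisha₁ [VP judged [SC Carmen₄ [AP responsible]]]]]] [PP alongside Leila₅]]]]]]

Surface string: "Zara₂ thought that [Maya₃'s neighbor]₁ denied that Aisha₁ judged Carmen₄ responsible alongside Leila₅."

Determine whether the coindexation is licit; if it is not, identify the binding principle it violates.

Principle C

The two coindexed NPs are *[Maya₃'s neighbor]₁* and *Aisha₁*.
*Aisha₁* is an R-expression. Principle C requires it to be free everywhere.
*[Maya₃'s neighbor]₁* c-commands it and carries the same index.
The R-expression is bound → Principle C violation.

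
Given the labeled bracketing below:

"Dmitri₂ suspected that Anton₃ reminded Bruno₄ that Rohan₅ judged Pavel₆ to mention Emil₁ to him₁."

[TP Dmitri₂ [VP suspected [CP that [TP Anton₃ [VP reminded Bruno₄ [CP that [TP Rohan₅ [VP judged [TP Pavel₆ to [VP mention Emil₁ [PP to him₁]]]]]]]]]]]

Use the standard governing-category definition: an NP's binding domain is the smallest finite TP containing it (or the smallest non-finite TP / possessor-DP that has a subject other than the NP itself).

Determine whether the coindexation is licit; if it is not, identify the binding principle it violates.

Principle B

The two coindexed NPs are *Emil₁* and *him₁*.
*him₁* is a pronoun. Its binding domain is the embedded TP, whose subject is Pavel₆.
*Emil₁* c-commands it within that domain and carries the same index.
The pronoun is locally bound → Principle B violation.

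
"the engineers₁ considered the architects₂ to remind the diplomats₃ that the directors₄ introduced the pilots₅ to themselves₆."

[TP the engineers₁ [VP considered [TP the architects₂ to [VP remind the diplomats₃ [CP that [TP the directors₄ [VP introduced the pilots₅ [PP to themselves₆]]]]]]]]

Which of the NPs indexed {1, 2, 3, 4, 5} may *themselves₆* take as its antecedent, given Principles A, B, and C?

*themselves* is an anaphor, so Principle A applies: it must be bound in its binding domain.
Binding domain of *themselves₆*: the embedded TP, whose subject is the directors₄.
*the engineers₁* c-commands the anaphor but is outside its binding domain → cannot satisfy Principle A.
*the architects₂* c-commands the anaphor but is outside its binding domain → cannot satisfy Principle A.
*the diplomats₃* c-commands the anaphor but is outside its binding domain → cannot satisfy Principle A.
*the directors₄* c-commands the anaphor within its binding domain → licit binder.
*the pilots₅* c-commands the anaphor within its binding domain → licit binder.

{4, 5}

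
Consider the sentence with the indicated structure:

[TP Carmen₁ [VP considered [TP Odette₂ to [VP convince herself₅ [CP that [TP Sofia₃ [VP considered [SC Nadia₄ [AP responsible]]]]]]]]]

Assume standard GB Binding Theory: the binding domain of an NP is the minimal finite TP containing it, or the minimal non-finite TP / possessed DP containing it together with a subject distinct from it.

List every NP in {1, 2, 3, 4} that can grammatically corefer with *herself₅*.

*herself* is an anaphor, so Principle A applies: it must be bound in its binding domain.
Binding domain of *herself₅*: the embedded TP, whose subject is Odette₂.
*Carmen₁* c-commands the anaphor but is outside its binding domain → cannot satisfy Principle A.
*Odette₂* c-commands the anaphor within its binding domain → licit binder.
*Sofia₃* does not c-command the anaphor → cannot bind it.
*Nadia₄* does not c-command the anaphor → cannot bind it.

{2}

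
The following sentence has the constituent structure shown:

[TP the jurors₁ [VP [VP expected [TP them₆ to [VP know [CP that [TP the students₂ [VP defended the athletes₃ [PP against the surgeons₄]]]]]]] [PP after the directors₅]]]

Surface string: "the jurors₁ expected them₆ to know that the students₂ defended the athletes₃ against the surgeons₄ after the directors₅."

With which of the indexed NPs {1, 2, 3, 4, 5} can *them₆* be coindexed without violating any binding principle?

*them* is a pronoun, so Principle B applies: it must be free in its binding domain.
Binding domain of *them₆*: the matrix TP, whose subject is the jurors₁.
*the jurors₁* c-commands the pronoun within its binding domain → coindexation would violate Principle B.
*the students₂*: the pronoun c-commands this R-expression → coindexation would violate Principle C on *the students₂*.
*the athletes₃*: the pronoun c-commands this R-expression → coindexation would violate Principle C on *the athletes₃*.
*the surgeons₄*: the pronoun c-commands this R-expression → coindexation would violate Principle C on *the surgeons₄*.
*the directors₅* and the pronoun do not c-command one another → neither Principle B nor Principle C is at stake; coindexation permitted.

{5}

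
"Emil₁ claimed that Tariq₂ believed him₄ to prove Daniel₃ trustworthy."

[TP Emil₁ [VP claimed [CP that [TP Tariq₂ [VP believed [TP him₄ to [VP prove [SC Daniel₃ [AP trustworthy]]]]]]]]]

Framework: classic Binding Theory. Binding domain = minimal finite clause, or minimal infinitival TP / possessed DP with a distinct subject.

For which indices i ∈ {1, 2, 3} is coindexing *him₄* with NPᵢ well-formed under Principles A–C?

*him* is a pronoun, so Principle B applies: it must be free in its binding domain.
Binding domain of *him₄*: the embedded TP, whose subject is Tariq₂.
*Emil₁* c-commands the pronoun but from outside its binding domain, and is not c-commanded by it → coindexation permitted.
*Tariq₂* c-commands the pronoun within its binding domain → coindexation would violate Principle B.
*Daniel₃*: the pronoun c-commands this R-expression → coindexation would violate Principle C on *Daniel₃*.

{1}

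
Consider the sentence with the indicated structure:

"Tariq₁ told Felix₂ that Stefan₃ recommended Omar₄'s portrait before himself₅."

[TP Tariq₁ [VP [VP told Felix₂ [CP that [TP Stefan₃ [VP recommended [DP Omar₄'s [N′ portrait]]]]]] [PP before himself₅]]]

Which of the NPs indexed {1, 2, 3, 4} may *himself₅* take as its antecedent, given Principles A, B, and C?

{1}

*himself* is an anaphor, so Principle A applies: it must be bound in its binding domain.
Binding domain of *himself₅*: the matrix TP, whose subject is Tariq₁.
*Tariq₁* c-commands the anaphor within its binding domain → licit binder.
*Felix₂* does not c-command the anaphor → cannot bind it.
*Stefan₃* does not c-command the anaphor → cannot bind it.
*Omar₄* does not c-command the anaphor → cannot bind it.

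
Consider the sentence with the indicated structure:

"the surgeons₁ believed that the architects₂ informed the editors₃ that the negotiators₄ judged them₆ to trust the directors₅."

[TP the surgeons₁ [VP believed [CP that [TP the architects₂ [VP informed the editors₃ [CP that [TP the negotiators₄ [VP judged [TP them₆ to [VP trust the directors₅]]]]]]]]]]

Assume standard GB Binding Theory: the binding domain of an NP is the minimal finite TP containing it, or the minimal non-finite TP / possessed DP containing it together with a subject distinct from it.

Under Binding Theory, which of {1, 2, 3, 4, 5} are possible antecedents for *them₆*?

{1, 2, 3}

*them* is a pronoun, so Principle B applies: it must be free in its binding domain.
Binding domain of *them₆*: the embedded TP, whose subject is the negotiators₄.
*the surgeons₁* c-commands the pronoun but from outside its binding domain, and is not c-commanded by it → coindexation permitted.
*the architects₂* c-commands the pronoun but from outside its binding domain, and is not c-commanded by it → coindexation permitted.
*the editors₃* c-commands the pronoun but from outside its binding domain, and is not c-commanded by it → coindexation permitted.
*the negotiators₄* c-commands the pronoun within its binding domain → coindexation would violate Principle B.
*the directors₅*: the pronoun c-commands this R-expression → coindexation would violate Principle C on *the directors₅*.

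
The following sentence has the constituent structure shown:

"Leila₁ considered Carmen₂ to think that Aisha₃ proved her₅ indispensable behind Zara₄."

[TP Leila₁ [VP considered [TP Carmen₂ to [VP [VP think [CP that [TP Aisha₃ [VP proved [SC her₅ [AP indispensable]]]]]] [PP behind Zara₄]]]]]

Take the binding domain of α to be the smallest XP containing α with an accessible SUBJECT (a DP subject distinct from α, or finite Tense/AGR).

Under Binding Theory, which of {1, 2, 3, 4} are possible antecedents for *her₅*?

*her* is a pronoun, so Principle B applies: it must be free in its binding domain.
Binding domain of *her₅*: the embedded TP, whose subject is Aisha₃.
*Leila₁* c-commands the pronoun but from outside its binding domain, and is not c-commanded by it → coindexation permitted.
*Carmen₂* c-commands the pronoun but from outside its binding domain, and is not c-commanded by it → coindexation permitted.
*Aisha₃* c-commands the pronoun within its binding domain → coindexation would violate Principle B.
*Zara₄* and the pronoun do not c-command one another → neither Principle B nor Principle C is at stake; coindexation permitted.

{1, 2, 4}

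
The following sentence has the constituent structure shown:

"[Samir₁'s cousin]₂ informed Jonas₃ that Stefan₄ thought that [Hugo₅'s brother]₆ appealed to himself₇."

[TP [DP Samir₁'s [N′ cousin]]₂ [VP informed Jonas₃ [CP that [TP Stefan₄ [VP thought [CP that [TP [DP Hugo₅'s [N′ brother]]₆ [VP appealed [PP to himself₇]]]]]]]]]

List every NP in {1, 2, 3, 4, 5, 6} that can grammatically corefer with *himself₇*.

*himself* is an anaphor, so Principle A applies: it must be bound in its binding domain.
Binding domain of *himself₇*: the embedded TP, whose subject is [Hugo₅'s brother]₆.
*Samir₁* does not c-command the anaphor → cannot bind it.
*[Samir₁'s cousin]₂* c-commands the anaphor but is outside its binding domain → cannot satisfy Principle A.
*Jonas₃* c-commands the anaphor but is outside its binding domain → cannot satisfy Principle A.
*Stefan₄* c-commands the anaphor but is outside its binding domain → cannot satisfy Principle A.
*Hugo₅* does not c-command the anaphor → cannot bind it.
*[Hugo₅'s brother]₆* c-commands the anaphor within its binding domain → licit binder.

{6}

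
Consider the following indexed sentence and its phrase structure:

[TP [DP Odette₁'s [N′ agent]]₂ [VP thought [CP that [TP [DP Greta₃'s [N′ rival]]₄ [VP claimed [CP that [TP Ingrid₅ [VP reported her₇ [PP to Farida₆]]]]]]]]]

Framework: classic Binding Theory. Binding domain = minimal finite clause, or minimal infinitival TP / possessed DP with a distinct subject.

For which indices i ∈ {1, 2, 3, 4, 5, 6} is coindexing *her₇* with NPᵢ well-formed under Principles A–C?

{1, 2, 3, 4}

*her* is a pronoun, so Principle B applies: it must be free in its binding domain.
Binding domain of *her₇*: the embedded TP, whose subject is Ingrid₅.
*Odette₁* and the pronoun do not c-command one another → neither Principle B nor Principle C is at stake; coindexation permitted.
*[Odette₁'s agent]₂* c-commands the pronoun but from outside its binding domain, and is not c-commanded by it → coindexation permitted.
*Greta₃* and the pronoun do not c-command one another → neither Principle B nor Principle C is at stake; coindexation permitted.
*[Greta₃'s rival]₄* c-commands the pronoun but from outside its binding domain, and is not c-commanded by it → coindexation permitted.
*Ingrid₅* c-commands the pronoun within its binding domain → coindexation would violate Principle B.
*Farida₆*: the pronoun c-commands this R-expression → coindexation would violate Principle C on *Farida₆*.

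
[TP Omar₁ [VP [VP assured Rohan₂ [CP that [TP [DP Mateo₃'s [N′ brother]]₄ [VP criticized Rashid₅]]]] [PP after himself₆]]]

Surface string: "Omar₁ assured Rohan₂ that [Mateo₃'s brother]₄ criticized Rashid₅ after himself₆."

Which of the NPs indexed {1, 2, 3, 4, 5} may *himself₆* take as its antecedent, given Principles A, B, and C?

*himself* is an anaphor, so Principle A applies: it must be bound in its binding domain.
Binding domain of *himself₆*: the matrix TP, whose subject is Omar₁.
*Omar₁* c-commands the anaphor within its binding domain → licit binder.
*Rohan₂* does not c-command the anaphor → cannot bind it.
*Mateo₃* does not c-command the anaphor → cannot bind it.
*[Mateo₃'s brother]₄* does not c-command the anaphor → cannot bind it.
*Rashid₅* does not c-command the anaphor → cannot bind it.

{1}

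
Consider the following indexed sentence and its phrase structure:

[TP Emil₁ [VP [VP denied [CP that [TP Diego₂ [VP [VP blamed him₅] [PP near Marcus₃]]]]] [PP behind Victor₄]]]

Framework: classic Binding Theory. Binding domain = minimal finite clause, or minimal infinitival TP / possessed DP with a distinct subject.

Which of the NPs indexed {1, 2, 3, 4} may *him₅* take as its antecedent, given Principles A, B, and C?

{1, 3, 4}

*him* is a pronoun, so Principle B applies: it must be free in its binding domain.
Binding domain of *him₅*: the embedded TP, whose subject is Diego₂.
*Emil₁* c-commands the pronoun but from outside its binding domain, and is not c-commanded by it → coindexation permitted.
*Diego₂* c-commands the pronoun within its binding domain → coindexation would violate Principle B.
*Marcus₃* and the pronoun do not c-command one another → neither Principle B nor Principle C is at stake; coindexation permitted.
*Victor₄* and the pronoun do not c-command one another → neither Principle B nor Principle C is at stake; coindexation permitted.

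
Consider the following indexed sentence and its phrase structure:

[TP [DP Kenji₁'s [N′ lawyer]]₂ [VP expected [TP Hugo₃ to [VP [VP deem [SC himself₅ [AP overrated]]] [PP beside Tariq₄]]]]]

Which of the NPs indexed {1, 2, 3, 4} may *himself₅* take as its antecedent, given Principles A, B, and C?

*himself* is an anaphor, so Principle A applies: it must be bound in its binding domain.
Binding domain of *himself₅*: the embedded TP, whose subject is Hugo₃.
*Kenji₁* does not c-command the anaphor → cannot bind it.
*[Kenji₁'s lawyer]₂* c-commands the anaphor but is outside its binding domain → cannot satisfy Principle A.
*Hugo₃* c-commands the anaphor within its binding domain → licit binder.
*Tariq₄* does not c-command the anaphor → cannot bind it.

{3}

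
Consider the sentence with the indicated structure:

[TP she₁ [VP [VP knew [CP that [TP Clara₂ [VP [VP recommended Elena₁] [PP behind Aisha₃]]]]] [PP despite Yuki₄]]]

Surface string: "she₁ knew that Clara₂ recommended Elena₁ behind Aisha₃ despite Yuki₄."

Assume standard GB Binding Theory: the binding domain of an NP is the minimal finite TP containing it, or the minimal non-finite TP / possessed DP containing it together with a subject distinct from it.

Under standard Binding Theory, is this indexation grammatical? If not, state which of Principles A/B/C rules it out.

Principle C

The two coindexed NPs are *she₁* and *Elena₁*.
*Elena₁* is an R-expression. Principle C requires it to be free everywhere.
*she₁* c-commands it and carries the same index.
The R-expression is bound → Principle C violation.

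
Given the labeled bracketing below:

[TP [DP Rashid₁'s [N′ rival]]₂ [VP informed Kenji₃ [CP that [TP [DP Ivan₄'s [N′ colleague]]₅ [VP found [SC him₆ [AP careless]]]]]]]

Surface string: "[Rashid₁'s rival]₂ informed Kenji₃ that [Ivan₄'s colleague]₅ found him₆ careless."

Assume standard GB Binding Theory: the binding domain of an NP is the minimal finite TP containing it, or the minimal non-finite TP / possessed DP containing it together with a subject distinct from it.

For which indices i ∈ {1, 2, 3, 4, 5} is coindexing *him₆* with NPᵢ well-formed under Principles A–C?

{1, 2, 3, 4}

*him* is a pronoun, so Principle B applies: it must be free in its binding domain.
Binding domain of *him₆*: the embedded TP, whose subject is [Ivan₄'s colleague]₅.
*Rashid₁* and the pronoun do not c-command one another → neither Principle B nor Principle C is at stake; coindexation permitted.
*[Rashid₁'s rival]₂* c-commands the pronoun but from outside its binding domain, and is not c-commanded by it → coindexation permitted.
*Kenji₃* c-commands the pronoun but from outside its binding domain, and is not c-commanded by it → coindexation permitted.
*Ivan₄* and the pronoun do not c-command one another → neither Principle B nor Principle C is at stake; coindexation permitted.
*[Ivan₄'s colleague]₅* c-commands the pronoun within its binding domain → coindexation would violate Principle B.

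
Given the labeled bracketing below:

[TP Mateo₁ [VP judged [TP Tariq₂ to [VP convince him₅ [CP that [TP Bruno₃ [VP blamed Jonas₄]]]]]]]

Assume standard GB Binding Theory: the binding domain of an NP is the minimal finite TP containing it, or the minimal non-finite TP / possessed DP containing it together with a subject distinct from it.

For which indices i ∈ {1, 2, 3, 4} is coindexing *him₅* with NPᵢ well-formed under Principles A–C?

{1}

*him* is a pronoun, so Principle B applies: it must be free in its binding domain.
Binding domain of *him₅*: the embedded TP, whose subject is Tariq₂.
*Mateo₁* c-commands the pronoun but from outside its binding domain, and is not c-commanded by it → coindexation permitted.
*Tariq₂* c-commands the pronoun within its binding domain → coindexation would violate Principle B.
*Bruno₃*: the pronoun c-commands this R-expression → coindexation would violate Principle C on *Bruno₃*.
*Jonas₄*: the pronoun c-commands this R-expression → coindexation would violate Principle C on *Jonas₄*.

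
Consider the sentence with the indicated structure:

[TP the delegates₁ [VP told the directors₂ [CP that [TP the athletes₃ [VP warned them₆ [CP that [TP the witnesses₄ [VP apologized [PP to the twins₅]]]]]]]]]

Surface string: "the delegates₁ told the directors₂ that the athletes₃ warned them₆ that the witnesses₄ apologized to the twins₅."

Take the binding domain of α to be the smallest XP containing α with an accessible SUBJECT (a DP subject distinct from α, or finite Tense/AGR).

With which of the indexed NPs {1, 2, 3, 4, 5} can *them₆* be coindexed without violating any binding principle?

{1, 2}

*them* is a pronoun, so Principle B applies: it must be free in its binding domain.
Binding domain of *them₆*: the embedded TP, whose subject is the athletes₃.
*the delegates₁* c-commands the pronoun but from outside its binding domain, and is not c-commanded by it → coindexation permitted.
*the directors₂* c-commands the pronoun but from outside its binding domain, and is not c-commanded by it → coindexation permitted.
*the athletes₃* c-commands the pronoun within its binding domain → coindexation would violate Principle B.
*the witnesses₄*: the pronoun c-commands this R-expression → coindexation would violate Principle C on *the witnesses₄*.
*the twins₅*: the pronoun c-commands this R-expression → coindexation would violate Principle C on *the twins₅*.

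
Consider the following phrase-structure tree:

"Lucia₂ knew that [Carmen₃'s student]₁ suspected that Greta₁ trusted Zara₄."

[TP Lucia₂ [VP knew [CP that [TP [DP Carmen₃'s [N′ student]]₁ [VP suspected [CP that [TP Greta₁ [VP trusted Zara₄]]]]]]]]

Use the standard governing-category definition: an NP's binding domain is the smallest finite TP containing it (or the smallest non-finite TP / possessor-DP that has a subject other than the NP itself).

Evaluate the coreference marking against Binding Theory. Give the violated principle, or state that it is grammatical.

The two coindexed NPs are *[Carmen₃'s student]₁* and *Greta₁*.
*Greta₁* is an R-expression. Principle C requires it to be free everywhere.
*[Carmen₃'s student]₁* c-commands it and carries the same index.
The R-expression is bound → Principle C violation.

Principle C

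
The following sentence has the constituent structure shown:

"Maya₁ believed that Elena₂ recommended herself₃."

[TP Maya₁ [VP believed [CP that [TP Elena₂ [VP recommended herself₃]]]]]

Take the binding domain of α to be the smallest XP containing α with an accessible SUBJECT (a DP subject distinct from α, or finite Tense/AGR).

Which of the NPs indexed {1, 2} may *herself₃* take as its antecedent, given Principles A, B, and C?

*herself* is an anaphor, so Principle A applies: it must be bound in its binding domain.
Binding domain of *herself₃*: the embedded TP, whose subject is Elena₂.
*Maya₁* c-commands the anaphor but is outside its binding domain → cannot satisfy Principle A.
*Elena₂* c-commands the anaphor within its binding domain → licit binder.

{2}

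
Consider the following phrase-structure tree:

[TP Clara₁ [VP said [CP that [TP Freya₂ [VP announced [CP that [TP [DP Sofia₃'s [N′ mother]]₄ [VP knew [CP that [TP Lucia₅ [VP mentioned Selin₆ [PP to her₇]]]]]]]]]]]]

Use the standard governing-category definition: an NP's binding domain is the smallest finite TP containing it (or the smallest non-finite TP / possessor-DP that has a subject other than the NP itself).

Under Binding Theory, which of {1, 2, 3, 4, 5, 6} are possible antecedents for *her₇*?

*her* is a pronoun, so Principle B applies: it must be free in its binding domain.
Binding domain of *her₇*: the embedded TP, whose subject is Lucia₅.
*Clara₁* c-commands the pronoun but from outside its binding domain, and is not c-commanded by it → coindexation permitted.
*Freya₂* c-commands the pronoun but from outside its binding domain, and is not c-commanded by it → coindexation permitted.
*Sofia₃* and the pronoun do not c-command one another → neither Principle B nor Principle C is at stake; coindexation permitted.
*[Sofia₃'s mother]₄* c-commands the pronoun but from outside its binding domain, and is not c-commanded by it → coindexation permitted.
*Lucia₅* c-commands the pronoun within its binding domain → coindexation would violate Principle B.
*Selin₆* c-commands the pronoun within its binding domain → coindexation would violate Principle B.

{1, 2, 3, 4}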